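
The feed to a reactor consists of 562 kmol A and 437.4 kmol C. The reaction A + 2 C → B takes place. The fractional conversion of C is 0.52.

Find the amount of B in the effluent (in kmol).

114 kmol

C reacted = 0.52 × 437.4 = 227.4 kmol; ν_C = −2, so ξ = 227.4/2 = 113.7 kmol.
Outlet amounts (n = n₀ + ν ξ):
  A: 562 − 1(113.7) = 448.3
  C: 437.4 − 2(113.7) = 210
  B: 0 + 1(113.7) = 113.7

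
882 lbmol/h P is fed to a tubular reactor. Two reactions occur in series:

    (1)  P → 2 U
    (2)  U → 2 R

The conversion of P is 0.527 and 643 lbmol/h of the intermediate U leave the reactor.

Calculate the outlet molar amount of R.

573 lbmol/h

Conversion of P: P consumed = 1ξ₁ = 0.527 × 882 → ξ₁ = 464.8 lbmol/h.
U balance: n_U = 0 + 2ξ₁ − 1ξ₂ = 643 → ξ₂ = (2·464.8 − 643)/1 = 286.6 lbmol/h.
Outlet amounts (n = n₀ + Σ ν·ξ):
  P: 882 − 1(464.8) = 417.2
  U: 0 + 2(464.8) − 1(286.6) = 643
  R: 0 + 2(286.6) = 573.3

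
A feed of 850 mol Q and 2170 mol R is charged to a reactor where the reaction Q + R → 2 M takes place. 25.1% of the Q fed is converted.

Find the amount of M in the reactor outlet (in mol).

427 mol

Q reacted = 0.251 × 850 = 213.3 mol; ν_Q = −1, so ξ = 213.3/1 = 213.3 mol.
Outlet amounts (n = n₀ + ν ξ):
  Q: 850 − 1(213.3) = 636.6
  R: 2170 − 1(213.3) = 1957
  M: 0 + 2(213.3) = 426.7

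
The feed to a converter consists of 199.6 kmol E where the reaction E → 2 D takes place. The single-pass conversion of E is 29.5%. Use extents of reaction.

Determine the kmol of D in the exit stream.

118 kmol

E reacted = 0.295 × 199.6 = 58.88 kmol; ν_E = −1, so ξ = 58.88/1 = 58.88 kmol.
Outlet amounts (n = n₀ + ν ξ):
  E: 199.6 − 1(58.88) = 140.7
  D: 0 + 2(58.88) = 117.8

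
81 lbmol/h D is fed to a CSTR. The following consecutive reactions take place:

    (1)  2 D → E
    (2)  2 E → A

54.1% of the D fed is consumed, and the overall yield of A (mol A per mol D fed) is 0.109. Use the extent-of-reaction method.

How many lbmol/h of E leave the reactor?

4.25 lbmol/h

Conversion of D: D consumed = 2ξ₁ = 0.541 × 81 → ξ₁ = 21.91 lbmol/h.
Yield of A: 1ξ₂ / 81 = 0.109 → ξ₂ = 8.829 lbmol/h.
Outlet amounts (n = n₀ + Σ ν·ξ):
  D: 81 − 2(21.91) = 37.18
  E: 0 + 1(21.91) − 2(8.829) = 4.253
  A: 0 + 1(8.829) = 8.829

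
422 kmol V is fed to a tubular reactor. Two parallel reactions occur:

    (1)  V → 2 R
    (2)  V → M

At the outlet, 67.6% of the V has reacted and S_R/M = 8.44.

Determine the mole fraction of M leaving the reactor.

0.0837

Conversion of V: V consumed = 0.676 × 422 = 285.3 kmol = 1ξ₁ + 1ξ₂.
Selectivity: 2ξ₁ / (1ξ₂) = 8.44 → ξ₁ = 4.22 ξ₂.
Substitute: (1·4.22 + 1) ξ₂ = 285.3 → ξ₂ = 54.65 kmol, ξ₁ = 230.6 kmol.
Outlet amounts (n = n₀ + Σ ν·ξ):
  V: 422 − 1(230.6) − 1(54.65) = 136.7
  R: 0 + 2(230.6) = 461.2
  M: 0 + 1(54.65) = 54.65
Total out = 652.6 kmol; y_M = 54.65 / 652.6 = 0.08374.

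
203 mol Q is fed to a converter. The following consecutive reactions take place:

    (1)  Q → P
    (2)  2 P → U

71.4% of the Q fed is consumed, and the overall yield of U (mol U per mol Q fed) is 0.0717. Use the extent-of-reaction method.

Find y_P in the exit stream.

0.615

Conversion of Q: Q consumed = 1ξ₁ = 0.714 × 203 → ξ₁ = 144.9 mol.
Yield of U: 1ξ₂ / 203 = 0.0717 → ξ₂ = 14.56 mol.
Outlet amounts (n = n₀ + Σ ν·ξ):
  Q: 203 − 1(144.9) = 58.06
  P: 0 + 1(144.9) − 2(14.56) = 115.8
  U: 0 + 1(14.56) = 14.56
Total out = 188.4 mol; y_P = 115.8 / 188.4 = 0.6147.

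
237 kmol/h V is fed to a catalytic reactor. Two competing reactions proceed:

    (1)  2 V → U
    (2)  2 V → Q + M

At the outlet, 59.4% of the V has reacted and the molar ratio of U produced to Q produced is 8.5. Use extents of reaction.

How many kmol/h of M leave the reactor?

Conversion of V: V consumed = 0.594 × 237 = 140.8 kmol/h = 2ξ₁ + 2ξ₂.
Selectivity: 1ξ₁ / (1ξ₂) = 8.5 → ξ₁ = 8.5 ξ₂.
Substitute: (2·8.5 + 2) ξ₂ = 140.8 → ξ₂ = 7.409 kmol/h, ξ₁ = 62.98 kmol/h.
Outlet amounts (n = n₀ + Σ ν·ξ):
  V: 237 − 2(62.98) − 2(7.409) = 96.22
  U: 0 + 1(62.98) = 62.98
  Q: 0 + 1(7.409) = 7.409
  M: 0 + 1(7.409) = 7.409

7.41 kmol/h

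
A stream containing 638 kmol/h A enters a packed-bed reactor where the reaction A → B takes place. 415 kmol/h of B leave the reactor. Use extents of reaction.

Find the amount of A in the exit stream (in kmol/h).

For B: n = n₀ + 1ξ → 415 = 0 + 1ξ, giving ξ = 415 kmol/h.
Outlet amounts (n = n₀ + ν ξ):
  A: 638 − 1(415) = 223
  B: 0 + 1(415) = 415

223 kmol/h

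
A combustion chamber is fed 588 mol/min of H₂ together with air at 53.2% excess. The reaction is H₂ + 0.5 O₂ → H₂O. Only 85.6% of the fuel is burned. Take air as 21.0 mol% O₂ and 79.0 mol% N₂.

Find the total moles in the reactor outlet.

2480 mol/min

Stoichiometric O₂ = 0.5 × 588 = 294 mol/min; O₂ fed = 294 × 1.532 = 450.4 mol/min.
N₂ fed = 450.4 × 79/21 = 1694 mol/min.
Fuel reacted = 0.856 × 588 → ξ = 503.3 mol/min.
Outlet (n = n₀ + ν ξ):
  H₂: 588 − 1(503.3) = 84.67
  O₂: 450.4 − 0.5(503.3) = 198.7
  N₂: 1694 (inert)
  H₂O: 0 + 1(503.3) = 503.3
Total out = 84.67 + 198.7 + 1694 + 503.3 = 2481 mol/min.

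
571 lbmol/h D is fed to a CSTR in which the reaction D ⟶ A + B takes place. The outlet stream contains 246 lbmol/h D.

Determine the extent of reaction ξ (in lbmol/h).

ξ = 325 lbmol/h

For D: n = n₀ − 1ξ → 246 = 571 − 1ξ, giving ξ = 325 lbmol/h.
Outlet amounts (n = n₀ + ν ξ):
  D: 571 − 1(325) = 246
  A: 0 + 1(325) = 325
  B: 0 + 1(325) = 325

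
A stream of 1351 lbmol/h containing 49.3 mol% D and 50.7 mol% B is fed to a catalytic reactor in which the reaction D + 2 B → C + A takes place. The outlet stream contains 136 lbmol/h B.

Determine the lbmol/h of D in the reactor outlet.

For B: n = n₀ − 2ξ → 136 = 685 − 2ξ, giving ξ = 274.5 lbmol/h.
Outlet amounts (n = n₀ + ν ξ):
  D: 666 − 1(274.5) = 391.6
  B: 685 − 2(274.5) = 136
  C: 0 + 1(274.5) = 274.5
  A: 0 + 1(274.5) = 274.5

392 lbmol/h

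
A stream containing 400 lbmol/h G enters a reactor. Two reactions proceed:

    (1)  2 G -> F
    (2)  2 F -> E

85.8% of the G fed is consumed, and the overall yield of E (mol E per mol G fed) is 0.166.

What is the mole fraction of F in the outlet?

0.24

Conversion of G: G consumed = 2ξ₁ = 0.858 × 400 → ξ₁ = 171.6 lbmol/h.
Yield of E: 1ξ₂ / 400 = 0.166 → ξ₂ = 66.4 lbmol/h.
Outlet amounts (n = n₀ + Σ ν·ξ):
  G: 400 − 2(171.6) = 56.8
  F: 0 + 1(171.6) − 2(66.4) = 38.8
  E: 0 + 1(66.4) = 66.4
Total out = 162 lbmol/h; y_F = 38.8 / 162 = 0.2395.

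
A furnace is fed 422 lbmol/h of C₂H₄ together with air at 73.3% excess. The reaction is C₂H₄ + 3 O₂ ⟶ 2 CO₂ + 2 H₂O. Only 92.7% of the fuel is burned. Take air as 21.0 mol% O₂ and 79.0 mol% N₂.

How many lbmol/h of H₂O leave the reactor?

Stoichiometric O₂ = 3 × 422 = 1266 lbmol/h; O₂ fed = 1266 × 1.733 = 2194 lbmol/h.
N₂ fed = 2194 × 79/21 = 8254 lbmol/h.
Fuel reacted = 0.927 × 422 → ξ = 391.2 lbmol/h.
Outlet (n = n₀ + ν ξ):
  C₂H₄: 422 − 1(391.2) = 30.81
  O₂: 2194 − 3(391.2) = 1020
  N₂: 8254 (inert)
  CO₂: 0 + 2(391.2) = 782.4
  H₂O: 0 + 2(391.2) = 782.4

782 lbmol/h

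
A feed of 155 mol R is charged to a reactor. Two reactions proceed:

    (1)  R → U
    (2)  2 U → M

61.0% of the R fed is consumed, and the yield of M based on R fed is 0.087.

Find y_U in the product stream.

Conversion of R: R consumed = 1ξ₁ = 0.61 × 155 → ξ₁ = 94.55 mol.
Yield of M: 1ξ₂ / 155 = 0.087 → ξ₂ = 13.48 mol.
Outlet amounts (n = n₀ + Σ ν·ξ):
  R: 155 − 1(94.55) = 60.45
  U: 0 + 1(94.55) − 2(13.48) = 67.58
  M: 0 + 1(13.48) = 13.48
Total out = 141.5 mol; y_U = 67.58 / 141.5 = 0.4775.

0.478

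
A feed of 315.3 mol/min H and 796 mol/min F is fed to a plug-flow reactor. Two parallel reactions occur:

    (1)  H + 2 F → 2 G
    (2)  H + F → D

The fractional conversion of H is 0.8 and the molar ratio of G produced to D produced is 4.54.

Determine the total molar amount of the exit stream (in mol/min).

859 mol/min

Conversion of H: H consumed = 0.8 × 315.3 = 252.2 mol/min = 1ξ₁ + 1ξ₂.
Selectivity: 2ξ₁ / (1ξ₂) = 4.54 → ξ₁ = 2.27 ξ₂.
Substitute: (1·2.27 + 1) ξ₂ = 252.2 → ξ₂ = 77.14 mol/min, ξ₁ = 175.1 mol/min.
Outlet amounts (n = n₀ + Σ ν·ξ):
  H: 315.3 − 1(175.1) − 1(77.14) = 63.06
  F: 796 − 2(175.1) − 1(77.14) = 368.7
  G: 0 + 2(175.1) = 350.2
  D: 0 + 1(77.14) = 77.14
Total out = 63.06 + 368.7 + 350.2 + 77.14 = 859.1 mol/min.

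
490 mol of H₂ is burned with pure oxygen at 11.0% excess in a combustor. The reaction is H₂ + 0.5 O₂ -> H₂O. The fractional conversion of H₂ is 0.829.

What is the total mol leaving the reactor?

559 mol

Stoichiometric O₂ = 0.5 × 490 = 245 mol; O₂ fed = 245 × 1.110 = 272 mol.
Fuel reacted = 0.829 × 490 → ξ = 406.2 mol.
Outlet (n = n₀ + ν ξ):
  H₂: 490 − 1(406.2) = 83.79
  O₂: 272 − 0.5(406.2) = 68.85
  H₂O: 0 + 1(406.2) = 406.2
Total out = 83.79 + 68.85 + 406.2 = 558.8 mol.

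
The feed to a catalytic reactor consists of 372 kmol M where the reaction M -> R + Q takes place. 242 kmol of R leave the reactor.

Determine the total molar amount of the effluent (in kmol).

614 kmol

For R: n = n₀ + 1ξ → 242 = 0 + 1ξ, giving ξ = 242 kmol.
Outlet amounts (n = n₀ + ν ξ):
  M: 372 − 1(242) = 130
  R: 0 + 1(242) = 242
  Q: 0 + 1(242) = 242
Total out = 130 + 242 + 242 = 614 kmol.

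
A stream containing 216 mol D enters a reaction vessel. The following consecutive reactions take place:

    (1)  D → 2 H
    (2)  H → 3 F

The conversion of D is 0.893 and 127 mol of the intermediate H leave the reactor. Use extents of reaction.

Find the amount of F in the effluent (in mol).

Conversion of D: D consumed = 1ξ₁ = 0.893 × 216 → ξ₁ = 192.9 mol.
H balance: n_H = 0 + 2ξ₁ − 1ξ₂ = 127 → ξ₂ = (2·192.9 − 127)/1 = 258.8 mol.
Outlet amounts (n = n₀ + Σ ν·ξ):
  D: 216 − 1(192.9) = 23.11
  H: 0 + 2(192.9) − 1(258.8) = 127
  F: 0 + 3(258.8) = 776.3

776 mol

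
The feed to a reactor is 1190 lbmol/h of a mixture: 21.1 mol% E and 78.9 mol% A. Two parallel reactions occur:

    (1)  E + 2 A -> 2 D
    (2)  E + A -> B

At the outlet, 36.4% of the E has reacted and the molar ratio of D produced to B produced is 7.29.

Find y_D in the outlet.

Conversion of E: E consumed = 0.364 × 251.1 = 91.4 lbmol/h = 1ξ₁ + 1ξ₂.
Selectivity: 2ξ₁ / (1ξ₂) = 7.29 → ξ₁ = 3.645 ξ₂.
Substitute: (1·3.645 + 1) ξ₂ = 91.4 → ξ₂ = 19.68 lbmol/h, ξ₁ = 71.72 lbmol/h.
Outlet amounts (n = n₀ + Σ ν·ξ):
  E: 251.1 − 1(71.72) − 1(19.68) = 159.7
  A: 938.9 − 2(71.72) − 1(19.68) = 775.8
  D: 0 + 2(71.72) = 143.4
  B: 0 + 1(19.68) = 19.68
Total out = 1099 lbmol/h; y_D = 143.4 / 1099 = 0.1306.

0.131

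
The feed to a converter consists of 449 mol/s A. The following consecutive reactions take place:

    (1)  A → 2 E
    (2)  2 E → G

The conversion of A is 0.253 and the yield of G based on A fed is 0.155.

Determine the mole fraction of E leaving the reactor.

0.179

Conversion of A: A consumed = 1ξ₁ = 0.253 × 449 → ξ₁ = 113.6 mol/s.
Yield of G: 1ξ₂ / 449 = 0.155 → ξ₂ = 69.59 mol/s.
Outlet amounts (n = n₀ + Σ ν·ξ):
  A: 449 − 1(113.6) = 335.4
  E: 0 + 2(113.6) − 2(69.59) = 88
  G: 0 + 1(69.59) = 69.59
Total out = 493 mol/s; y_E = 88 / 493 = 0.1785.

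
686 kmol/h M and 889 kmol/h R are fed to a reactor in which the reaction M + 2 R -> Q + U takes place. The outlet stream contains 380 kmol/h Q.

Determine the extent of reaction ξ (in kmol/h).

ξ = 380 kmol/h

For Q: n = n₀ + 1ξ → 380 = 0 + 1ξ, giving ξ = 380 kmol/h.
Outlet amounts (n = n₀ + ν ξ):
  M: 686 − 1(380) = 306
  R: 889 − 2(380) = 129
  Q: 0 + 1(380) = 380
  U: 0 + 1(380) = 380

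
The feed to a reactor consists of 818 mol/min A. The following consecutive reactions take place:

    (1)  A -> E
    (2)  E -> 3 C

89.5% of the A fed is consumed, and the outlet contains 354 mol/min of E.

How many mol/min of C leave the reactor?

1130 mol/min

Conversion of A: A consumed = 1ξ₁ = 0.895 × 818 → ξ₁ = 732.1 mol/min.
E balance: n_E = 0 + 1ξ₁ − 1ξ₂ = 354 → ξ₂ = (1·732.1 − 354)/1 = 378.1 mol/min.
Outlet amounts (n = n₀ + Σ ν·ξ):
  A: 818 − 1(732.1) = 85.89
  E: 0 + 1(732.1) − 1(378.1) = 354
  C: 0 + 3(378.1) = 1134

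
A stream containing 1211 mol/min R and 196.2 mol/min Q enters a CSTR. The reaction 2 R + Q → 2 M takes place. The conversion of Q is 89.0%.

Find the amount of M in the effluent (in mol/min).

349 mol/min

Q reacted = 0.89 × 196.2 = 174.6 mol/min; ν_Q = −1, so ξ = 174.6/1 = 174.6 mol/min.
Outlet amounts (n = n₀ + ν ξ):
  R: 1211 − 2(174.6) = 861.8
  Q: 196.2 − 1(174.6) = 21.58
  M: 0 + 2(174.6) = 349.2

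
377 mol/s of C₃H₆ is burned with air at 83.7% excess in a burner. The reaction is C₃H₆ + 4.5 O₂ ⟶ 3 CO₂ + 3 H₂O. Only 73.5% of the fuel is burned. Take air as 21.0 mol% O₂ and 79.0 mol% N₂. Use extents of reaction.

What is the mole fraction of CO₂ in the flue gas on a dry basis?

0.0572

Stoichiometric O₂ = 4.5 × 377 = 1696 mol/s; O₂ fed = 1696 × 1.837 = 3116 mol/s.
N₂ fed = 3116 × 79/21 = 11720 mol/s.
Fuel reacted = 0.735 × 377 → ξ = 277.1 mol/s.
Outlet (n = n₀ + ν ξ):
  C₃H₆: 377 − 1(277.1) = 99.91
  O₂: 3116 − 4.5(277.1) = 1870
  N₂: 11720 (inert)
  CO₂: 0 + 3(277.1) = 831.3
  H₂O: 0 + 3(277.1) = 831.3
Dry total = 14520 mol/s; y_CO₂ (dry) = 831.3 / 14520 = 0.05723.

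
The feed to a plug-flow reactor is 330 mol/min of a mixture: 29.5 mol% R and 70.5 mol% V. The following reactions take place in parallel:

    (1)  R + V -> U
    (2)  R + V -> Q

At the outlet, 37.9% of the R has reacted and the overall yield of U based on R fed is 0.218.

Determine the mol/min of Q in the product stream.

Yield of U: 1ξ₁ / 97.35 = 0.218 → ξ₁ = 21.22 mol/min.
Conversion of R: 1ξ₁ + 1ξ₂ = 0.379 × 97.35 = 36.9 → ξ₂ = 15.67 mol/min.
Outlet amounts (n = n₀ + Σ ν·ξ):
  R: 97.35 − 1(21.22) − 1(15.67) = 60.45
  V: 232.7 − 1(21.22) − 1(15.67) = 195.8
  U: 0 + 1(21.22) = 21.22
  Q: 0 + 1(15.67) = 15.67

15.7 mol/min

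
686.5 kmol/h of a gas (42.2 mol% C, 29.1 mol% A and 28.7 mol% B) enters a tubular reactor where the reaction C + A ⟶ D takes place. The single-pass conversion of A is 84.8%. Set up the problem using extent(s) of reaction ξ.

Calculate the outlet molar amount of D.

A reacted = 0.848 × 199.8 = 169.4 kmol/h; ν_A = −1, so ξ = 169.4/1 = 169.4 kmol/h.
Outlet amounts (n = n₀ + ν ξ):
  C: 289.7 − 1(169.4) = 120.3
  A: 199.8 − 1(169.4) = 30.37
  D: 0 + 1(169.4) = 169.4
  B: 197 (inert)

169 kmol/h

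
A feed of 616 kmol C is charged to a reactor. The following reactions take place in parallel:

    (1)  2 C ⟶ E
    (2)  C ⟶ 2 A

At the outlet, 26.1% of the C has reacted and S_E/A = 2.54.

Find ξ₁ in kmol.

Conversion of C: C consumed = 0.261 × 616 = 160.8 kmol = 2ξ₁ + 1ξ₂.
Selectivity: 1ξ₁ / (2ξ₂) = 2.54 → ξ₁ = 5.08 ξ₂.
Substitute: (2·5.08 + 1) ξ₂ = 160.8 → ξ₂ = 14.41 kmol, ξ₁ = 73.18 kmol.
Outlet amounts (n = n₀ + Σ ν·ξ):
  C: 616 − 2(73.18) − 1(14.41) = 455.2
  E: 0 + 1(73.18) = 73.18
  A: 0 + 2(14.41) = 28.81

ξ₁ = 73.2 kmol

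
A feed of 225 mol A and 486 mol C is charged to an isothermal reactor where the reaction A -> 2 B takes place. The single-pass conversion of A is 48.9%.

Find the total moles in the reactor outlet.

A reacted = 0.489 × 225 = 110 mol; ν_A = −1, so ξ = 110/1 = 110 mol.
Outlet amounts (n = n₀ + ν ξ):
  A: 225 − 1(110) = 115
  B: 0 + 2(110) = 220
  C: 486 (inert)
Total out = 115 + 220 + 486 = 821 mol.

821 mol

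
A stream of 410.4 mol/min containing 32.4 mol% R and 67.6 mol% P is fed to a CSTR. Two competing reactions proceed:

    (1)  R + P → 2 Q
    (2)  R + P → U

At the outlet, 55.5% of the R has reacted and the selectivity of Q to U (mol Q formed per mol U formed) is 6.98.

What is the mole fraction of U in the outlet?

Conversion of R: R consumed = 0.555 × 133 = 73.8 mol/min = 1ξ₁ + 1ξ₂.
Selectivity: 2ξ₁ / (1ξ₂) = 6.98 → ξ₁ = 3.49 ξ₂.
Substitute: (1·3.49 + 1) ξ₂ = 73.8 → ξ₂ = 16.44 mol/min, ξ₁ = 57.36 mol/min.
Outlet amounts (n = n₀ + Σ ν·ξ):
  R: 133 − 1(57.36) − 1(16.44) = 59.17
  P: 277.4 − 1(57.36) − 1(16.44) = 203.6
  Q: 0 + 2(57.36) = 114.7
  U: 0 + 1(16.44) = 16.44
Total out = 394 mol/min; y_U = 16.44 / 394 = 0.04172.

0.0417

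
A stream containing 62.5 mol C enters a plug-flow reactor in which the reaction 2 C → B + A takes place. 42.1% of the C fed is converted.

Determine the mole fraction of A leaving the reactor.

0.21

C reacted = 0.421 × 62.5 = 26.31 mol; ν_C = −2, so ξ = 26.31/2 = 13.16 mol.
Outlet amounts (n = n₀ + ν ξ):
  C: 62.5 − 2(13.16) = 36.19
  B: 0 + 1(13.16) = 13.16
  A: 0 + 1(13.16) = 13.16
Total out = 62.5 mol; y_A = 13.16 / 62.5 = 0.2105.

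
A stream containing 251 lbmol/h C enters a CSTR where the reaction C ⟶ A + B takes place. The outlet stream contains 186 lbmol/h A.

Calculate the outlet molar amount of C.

65 lbmol/h

For A: n = n₀ + 1ξ → 186 = 0 + 1ξ, giving ξ = 186 lbmol/h.
Outlet amounts (n = n₀ + ν ξ):
  C: 251 − 1(186) = 65
  A: 0 + 1(186) = 186
  B: 0 + 1(186) = 186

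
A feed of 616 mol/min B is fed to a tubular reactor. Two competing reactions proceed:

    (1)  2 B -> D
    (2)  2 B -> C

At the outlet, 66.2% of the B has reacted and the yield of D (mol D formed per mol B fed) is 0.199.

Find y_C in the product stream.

0.197

Yield of D: 1ξ₁ / 616 = 0.199 → ξ₁ = 122.6 mol/min.
Conversion of B: 2ξ₁ + 2ξ₂ = 0.662 × 616 = 407.8 → ξ₂ = 81.31 mol/min.
Outlet amounts (n = n₀ + Σ ν·ξ):
  B: 616 − 2(122.6) − 2(81.31) = 208.2
  D: 0 + 1(122.6) = 122.6
  C: 0 + 1(81.31) = 81.31
Total out = 412.1 mol/min; y_C = 81.31 / 412.1 = 0.1973.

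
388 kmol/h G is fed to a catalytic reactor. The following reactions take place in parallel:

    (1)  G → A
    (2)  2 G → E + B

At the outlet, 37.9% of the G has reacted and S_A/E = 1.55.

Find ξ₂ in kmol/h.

ξ₂ = 41.4 kmol/h

Conversion of G: G consumed = 0.379 × 388 = 147.1 kmol/h = 1ξ₁ + 2ξ₂.
Selectivity: 1ξ₁ / (1ξ₂) = 1.55 → ξ₁ = 1.55 ξ₂.
Substitute: (1·1.55 + 2) ξ₂ = 147.1 → ξ₂ = 41.42 kmol/h, ξ₁ = 64.21 kmol/h.
Outlet amounts (n = n₀ + Σ ν·ξ):
  G: 388 − 1(64.21) − 2(41.42) = 240.9
  A: 0 + 1(64.21) = 64.21
  E: 0 + 1(41.42) = 41.42
  B: 0 + 1(41.42) = 41.42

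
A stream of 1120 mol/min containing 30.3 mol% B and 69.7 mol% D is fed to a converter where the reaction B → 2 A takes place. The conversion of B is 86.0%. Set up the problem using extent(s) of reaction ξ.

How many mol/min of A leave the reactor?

584 mol/min

B reacted = 0.86 × 339.4 = 291.8 mol/min; ν_B = −1, so ξ = 291.8/1 = 291.8 mol/min.
Outlet amounts (n = n₀ + ν ξ):
  B: 339.4 − 1(291.8) = 47.51
  A: 0 + 2(291.8) = 583.7
  D: 780.6 (inert)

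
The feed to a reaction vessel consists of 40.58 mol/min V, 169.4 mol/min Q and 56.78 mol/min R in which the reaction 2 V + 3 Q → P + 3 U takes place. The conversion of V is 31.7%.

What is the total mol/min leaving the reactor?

260 mol/min

V reacted = 0.317 × 40.58 = 12.86 mol/min; ν_V = −2, so ξ = 12.86/2 = 6.432 mol/min.
Outlet amounts (n = n₀ + ν ξ):
  V: 40.58 − 2(6.432) = 27.72
  Q: 169.4 − 3(6.432) = 150.1
  P: 0 + 1(6.432) = 6.432
  U: 0 + 3(6.432) = 19.3
  R: 56.78 (inert)
Total out = 27.72 + 150.1 + 6.432 + 19.3 + 56.78 = 260.3 mol/min.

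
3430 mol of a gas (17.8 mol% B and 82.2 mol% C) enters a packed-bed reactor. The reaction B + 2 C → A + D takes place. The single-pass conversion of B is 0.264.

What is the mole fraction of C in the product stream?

0.764

B reacted = 0.264 × 610.5 = 161.2 mol; ν_B = −1, so ξ = 161.2/1 = 161.2 mol.
Outlet amounts (n = n₀ + ν ξ):
  B: 610.5 − 1(161.2) = 449.4
  C: 2819 − 2(161.2) = 2497
  A: 0 + 1(161.2) = 161.2
  D: 0 + 1(161.2) = 161.2
Total out = 3269 mol; y_C = 2497 / 3269 = 0.7639.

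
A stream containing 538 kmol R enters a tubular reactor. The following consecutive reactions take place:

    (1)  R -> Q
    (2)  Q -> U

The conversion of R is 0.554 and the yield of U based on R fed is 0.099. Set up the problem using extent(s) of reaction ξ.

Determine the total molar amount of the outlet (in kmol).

538 kmol

Conversion of R: R consumed = 1ξ₁ = 0.554 × 538 → ξ₁ = 298.1 kmol.
Yield of U: 1ξ₂ / 538 = 0.099 → ξ₂ = 53.26 kmol.
Outlet amounts (n = n₀ + Σ ν·ξ):
  R: 538 − 1(298.1) = 239.9
  Q: 0 + 1(298.1) − 1(53.26) = 244.8
  U: 0 + 1(53.26) = 53.26
Total out = 239.9 + 244.8 + 53.26 = 538 kmol.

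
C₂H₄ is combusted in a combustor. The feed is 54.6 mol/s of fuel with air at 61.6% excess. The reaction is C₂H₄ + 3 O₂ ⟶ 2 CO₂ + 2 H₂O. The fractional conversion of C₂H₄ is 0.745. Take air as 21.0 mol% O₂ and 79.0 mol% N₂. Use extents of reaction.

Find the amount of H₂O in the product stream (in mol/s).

Stoichiometric O₂ = 3 × 54.6 = 163.8 mol/s; O₂ fed = 163.8 × 1.616 = 264.7 mol/s.
N₂ fed = 264.7 × 79/21 = 995.8 mol/s.
Fuel reacted = 0.745 × 54.6 → ξ = 40.68 mol/s.
Outlet (n = n₀ + ν ξ):
  C₂H₄: 54.6 − 1(40.68) = 13.92
  O₂: 264.7 − 3(40.68) = 142.7
  N₂: 995.8 (inert)
  CO₂: 0 + 2(40.68) = 81.35
  H₂O: 0 + 2(40.68) = 81.35

81.4 mol/s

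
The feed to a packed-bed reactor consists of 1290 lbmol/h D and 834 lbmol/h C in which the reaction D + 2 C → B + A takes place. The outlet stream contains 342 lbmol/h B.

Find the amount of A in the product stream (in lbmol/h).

For B: n = n₀ + 1ξ → 342 = 0 + 1ξ, giving ξ = 342 lbmol/h.
Outlet amounts (n = n₀ + ν ξ):
  D: 1290 − 1(342) = 948
  C: 834 − 2(342) = 150
  B: 0 + 1(342) = 342
  A: 0 + 1(342) = 342

342 lbmol/h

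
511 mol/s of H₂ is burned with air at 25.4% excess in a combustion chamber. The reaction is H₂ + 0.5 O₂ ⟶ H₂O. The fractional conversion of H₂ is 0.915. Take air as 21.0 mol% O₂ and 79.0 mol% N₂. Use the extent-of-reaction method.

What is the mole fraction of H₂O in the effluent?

0.259

Stoichiometric O₂ = 0.5 × 511 = 255.5 mol/s; O₂ fed = 255.5 × 1.254 = 320.4 mol/s.
N₂ fed = 320.4 × 79/21 = 1205 mol/s.
Fuel reacted = 0.915 × 511 → ξ = 467.6 mol/s.
Outlet (n = n₀ + ν ξ):
  H₂: 511 − 1(467.6) = 43.44
  O₂: 320.4 − 0.5(467.6) = 86.61
  N₂: 1205 (inert)
  H₂O: 0 + 1(467.6) = 467.6
Total out = 1803 mol/s; y_H₂O = 467.6 / 1803 = 0.2593.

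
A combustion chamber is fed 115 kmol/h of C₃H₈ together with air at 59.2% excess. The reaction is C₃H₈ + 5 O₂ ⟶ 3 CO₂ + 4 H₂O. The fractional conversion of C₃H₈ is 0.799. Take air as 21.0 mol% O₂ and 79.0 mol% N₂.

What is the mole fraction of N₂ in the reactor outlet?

0.754

Stoichiometric O₂ = 5 × 115 = 575 kmol/h; O₂ fed = 575 × 1.592 = 915.4 kmol/h.
N₂ fed = 915.4 × 79/21 = 3444 kmol/h.
Fuel reacted = 0.799 × 115 → ξ = 91.89 kmol/h.
Outlet (n = n₀ + ν ξ):
  C₃H₈: 115 − 1(91.89) = 23.11
  O₂: 915.4 − 5(91.89) = 456
  N₂: 3444 (inert)
  CO₂: 0 + 3(91.89) = 275.7
  H₂O: 0 + 4(91.89) = 367.5
Total out = 4566 kmol/h; y_N₂ = 3444 / 4566 = 0.7542.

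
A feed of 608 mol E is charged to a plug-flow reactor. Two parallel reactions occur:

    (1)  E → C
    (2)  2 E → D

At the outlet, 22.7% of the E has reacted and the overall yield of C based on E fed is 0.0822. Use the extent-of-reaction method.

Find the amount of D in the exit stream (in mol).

44 mol

Yield of C: 1ξ₁ / 608 = 0.0822 → ξ₁ = 49.98 mol.
Conversion of E: 1ξ₁ + 2ξ₂ = 0.227 × 608 = 138 → ξ₂ = 44.02 mol.
Outlet amounts (n = n₀ + Σ ν·ξ):
  E: 608 − 1(49.98) − 2(44.02) = 470
  C: 0 + 1(49.98) = 49.98
  D: 0 + 1(44.02) = 44.02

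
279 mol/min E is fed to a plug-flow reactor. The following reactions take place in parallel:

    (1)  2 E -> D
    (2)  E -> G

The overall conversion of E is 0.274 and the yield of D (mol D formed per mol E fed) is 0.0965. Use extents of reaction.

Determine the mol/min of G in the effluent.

Yield of D: 1ξ₁ / 279 = 0.0965 → ξ₁ = 26.92 mol/min.
Conversion of E: 2ξ₁ + 1ξ₂ = 0.274 × 279 = 76.45 → ξ₂ = 22.6 mol/min.
Outlet amounts (n = n₀ + Σ ν·ξ):
  E: 279 − 2(26.92) − 1(22.6) = 202.6
  D: 0 + 1(26.92) = 26.92
  G: 0 + 1(22.6) = 22.6

22.6 mol/min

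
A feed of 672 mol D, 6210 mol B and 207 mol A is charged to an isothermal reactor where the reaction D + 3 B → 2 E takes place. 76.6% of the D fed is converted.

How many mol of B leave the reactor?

4670 mol

D reacted = 0.766 × 672 = 514.8 mol; ν_D = −1, so ξ = 514.8/1 = 514.8 mol.
Outlet amounts (n = n₀ + ν ξ):
  D: 672 − 1(514.8) = 157.2
  B: 6210 − 3(514.8) = 4666
  E: 0 + 2(514.8) = 1030
  A: 207 (inert)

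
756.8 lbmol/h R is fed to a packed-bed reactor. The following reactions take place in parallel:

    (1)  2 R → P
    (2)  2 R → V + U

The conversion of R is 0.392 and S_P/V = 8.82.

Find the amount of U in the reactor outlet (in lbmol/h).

15.1 lbmol/h

Conversion of R: R consumed = 0.392 × 756.8 = 296.7 lbmol/h = 2ξ₁ + 2ξ₂.
Selectivity: 1ξ₁ / (1ξ₂) = 8.82 → ξ₁ = 8.82 ξ₂.
Substitute: (2·8.82 + 2) ξ₂ = 296.7 → ξ₂ = 15.11 lbmol/h, ξ₁ = 133.2 lbmol/h.
Outlet amounts (n = n₀ + Σ ν·ξ):
  R: 756.8 − 2(133.2) − 2(15.11) = 460.1
  P: 0 + 1(133.2) = 133.2
  V: 0 + 1(15.11) = 15.11
  U: 0 + 1(15.11) = 15.11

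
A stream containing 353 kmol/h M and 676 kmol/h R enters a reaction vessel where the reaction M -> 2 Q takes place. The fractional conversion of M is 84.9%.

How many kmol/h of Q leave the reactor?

599 kmol/h

M reacted = 0.849 × 353 = 299.7 kmol/h; ν_M = −1, so ξ = 299.7/1 = 299.7 kmol/h.
Outlet amounts (n = n₀ + ν ξ):
  M: 353 − 1(299.7) = 53.3
  Q: 0 + 2(299.7) = 599.4
  R: 676 (inert)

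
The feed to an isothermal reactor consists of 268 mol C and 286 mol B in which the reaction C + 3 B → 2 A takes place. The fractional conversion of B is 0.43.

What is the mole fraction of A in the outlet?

0.174

B reacted = 0.43 × 286 = 123 mol; ν_B = −3, so ξ = 123/3 = 40.99 mol.
Outlet amounts (n = n₀ + ν ξ):
  C: 268 − 1(40.99) = 227
  B: 286 − 3(40.99) = 163
  A: 0 + 2(40.99) = 81.99
Total out = 472 mol; y_A = 81.99 / 472 = 0.1737.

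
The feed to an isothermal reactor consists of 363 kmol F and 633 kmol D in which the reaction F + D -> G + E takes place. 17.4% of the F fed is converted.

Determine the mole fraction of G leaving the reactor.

0.0634

F reacted = 0.174 × 363 = 63.16 kmol; ν_F = −1, so ξ = 63.16/1 = 63.16 kmol.
Outlet amounts (n = n₀ + ν ξ):
  F: 363 − 1(63.16) = 299.8
  D: 633 − 1(63.16) = 569.8
  G: 0 + 1(63.16) = 63.16
  E: 0 + 1(63.16) = 63.16
Total out = 996 kmol; y_G = 63.16 / 996 = 0.06342.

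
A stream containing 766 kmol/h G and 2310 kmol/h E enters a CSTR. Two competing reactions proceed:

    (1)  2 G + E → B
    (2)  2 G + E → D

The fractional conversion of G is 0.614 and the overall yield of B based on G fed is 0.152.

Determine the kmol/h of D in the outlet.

119 kmol/h

Yield of B: 1ξ₁ / 766 = 0.152 → ξ₁ = 116.4 kmol/h.
Conversion of G: 2ξ₁ + 2ξ₂ = 0.614 × 766 = 470.3 → ξ₂ = 118.7 kmol/h.
Outlet amounts (n = n₀ + Σ ν·ξ):
  G: 766 − 2(116.4) − 2(118.7) = 295.7
  E: 2310 − 1(116.4) − 1(118.7) = 2075
  B: 0 + 1(116.4) = 116.4
  D: 0 + 1(118.7) = 118.7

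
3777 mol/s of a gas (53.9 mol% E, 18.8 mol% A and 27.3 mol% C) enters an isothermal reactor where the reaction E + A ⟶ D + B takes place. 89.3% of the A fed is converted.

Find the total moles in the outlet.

A reacted = 0.893 × 710.1 = 634.1 mol/s; ν_A = −1, so ξ = 634.1/1 = 634.1 mol/s.
Outlet amounts (n = n₀ + ν ξ):
  E: 2036 − 1(634.1) = 1402
  A: 710.1 − 1(634.1) = 75.98
  D: 0 + 1(634.1) = 634.1
  B: 0 + 1(634.1) = 634.1
  C: 1031 (inert)
Total out = 1402 + 75.98 + 634.1 + 634.1 + 1031 = 3777 mol/s.

3780 mol/s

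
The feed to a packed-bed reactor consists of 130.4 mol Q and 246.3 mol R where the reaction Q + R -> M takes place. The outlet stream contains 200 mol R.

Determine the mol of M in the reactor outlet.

For R: n = n₀ − 1ξ → 200 = 246.3 − 1ξ, giving ξ = 46.3 mol.
Outlet amounts (n = n₀ + ν ξ):
  Q: 130.4 − 1(46.3) = 84.1
  R: 246.3 − 1(46.3) = 200
  M: 0 + 1(46.3) = 46.3

46.3 mol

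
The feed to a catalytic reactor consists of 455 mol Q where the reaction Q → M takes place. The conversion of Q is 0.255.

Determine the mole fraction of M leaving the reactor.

0.255

Q reacted = 0.255 × 455 = 116 mol; ν_Q = −1, so ξ = 116/1 = 116 mol.
Outlet amounts (n = n₀ + ν ξ):
  Q: 455 − 1(116) = 339
  M: 0 + 1(116) = 116
Total out = 455 mol; y_M = 116 / 455 = 0.255.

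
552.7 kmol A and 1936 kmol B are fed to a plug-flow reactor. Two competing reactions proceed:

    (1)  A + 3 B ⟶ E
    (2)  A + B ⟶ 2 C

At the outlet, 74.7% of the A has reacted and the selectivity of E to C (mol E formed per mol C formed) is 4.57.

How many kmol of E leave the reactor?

372 kmol

Conversion of A: A consumed = 0.747 × 552.7 = 412.9 kmol = 1ξ₁ + 1ξ₂.
Selectivity: 1ξ₁ / (2ξ₂) = 4.57 → ξ₁ = 9.14 ξ₂.
Substitute: (1·9.14 + 1) ξ₂ = 412.9 → ξ₂ = 40.72 kmol, ξ₁ = 372.2 kmol.
Outlet amounts (n = n₀ + Σ ν·ξ):
  A: 552.7 − 1(372.2) − 1(40.72) = 139.8
  B: 1936 − 3(372.2) − 1(40.72) = 778.8
  E: 0 + 1(372.2) = 372.2
  C: 0 + 2(40.72) = 81.43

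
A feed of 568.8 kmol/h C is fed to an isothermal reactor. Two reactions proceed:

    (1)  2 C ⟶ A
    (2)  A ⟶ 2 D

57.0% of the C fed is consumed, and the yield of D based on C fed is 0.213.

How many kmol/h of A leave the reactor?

102 kmol/h

Conversion of C: C consumed = 2ξ₁ = 0.57 × 568.8 → ξ₁ = 162.1 kmol/h.
Yield of D: 2ξ₂ / 568.8 = 0.213 → ξ₂ = 60.58 kmol/h.
Outlet amounts (n = n₀ + Σ ν·ξ):
  C: 568.8 − 2(162.1) = 244.6
  A: 0 + 1(162.1) − 1(60.58) = 101.5
  D: 0 + 2(60.58) = 121.2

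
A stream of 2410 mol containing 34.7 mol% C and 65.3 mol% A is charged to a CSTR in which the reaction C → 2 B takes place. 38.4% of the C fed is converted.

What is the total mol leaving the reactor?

C reacted = 0.384 × 836.3 = 321.1 mol; ν_C = −1, so ξ = 321.1/1 = 321.1 mol.
Outlet amounts (n = n₀ + ν ξ):
  C: 836.3 − 1(321.1) = 515.1
  B: 0 + 2(321.1) = 642.3
  A: 1574 (inert)
Total out = 515.1 + 642.3 + 1574 = 2731 mol.

2730 mol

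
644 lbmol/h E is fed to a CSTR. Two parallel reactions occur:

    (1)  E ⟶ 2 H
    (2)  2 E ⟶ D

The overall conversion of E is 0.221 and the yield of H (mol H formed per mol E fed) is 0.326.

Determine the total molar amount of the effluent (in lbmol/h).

Yield of H: 2ξ₁ / 644 = 0.326 → ξ₁ = 105 lbmol/h.
Conversion of E: 1ξ₁ + 2ξ₂ = 0.221 × 644 = 142.3 → ξ₂ = 18.68 lbmol/h.
Outlet amounts (n = n₀ + Σ ν·ξ):
  E: 644 − 1(105) − 2(18.68) = 501.7
  H: 0 + 2(105) = 209.9
  D: 0 + 1(18.68) = 18.68
Total out = 501.7 + 209.9 + 18.68 = 730.3 lbmol/h.

730 lbmol/h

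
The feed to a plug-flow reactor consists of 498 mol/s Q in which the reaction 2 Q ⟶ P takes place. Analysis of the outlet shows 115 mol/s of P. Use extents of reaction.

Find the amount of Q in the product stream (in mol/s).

For P: n = n₀ + 1ξ → 115 = 0 + 1ξ, giving ξ = 115 mol/s.
Outlet amounts (n = n₀ + ν ξ):
  Q: 498 − 2(115) = 268
  P: 0 + 1(115) = 115

268 mol/s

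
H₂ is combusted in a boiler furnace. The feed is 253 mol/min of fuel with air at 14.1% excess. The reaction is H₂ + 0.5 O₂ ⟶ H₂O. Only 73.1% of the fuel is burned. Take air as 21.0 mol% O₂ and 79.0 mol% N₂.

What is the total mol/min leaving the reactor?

Stoichiometric O₂ = 0.5 × 253 = 126.5 mol/min; O₂ fed = 126.5 × 1.141 = 144.3 mol/min.
N₂ fed = 144.3 × 79/21 = 543 mol/min.
Fuel reacted = 0.731 × 253 → ξ = 184.9 mol/min.
Outlet (n = n₀ + ν ξ):
  H₂: 253 − 1(184.9) = 68.06
  O₂: 144.3 − 0.5(184.9) = 51.87
  N₂: 543 (inert)
  H₂O: 0 + 1(184.9) = 184.9
Total out = 68.06 + 51.87 + 543 + 184.9 = 847.8 mol/min.

848 mol/min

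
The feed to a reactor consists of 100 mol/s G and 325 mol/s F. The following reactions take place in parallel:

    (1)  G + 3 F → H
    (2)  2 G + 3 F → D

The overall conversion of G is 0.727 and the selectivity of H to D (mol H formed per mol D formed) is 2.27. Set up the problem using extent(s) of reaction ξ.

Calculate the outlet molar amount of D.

Conversion of G: G consumed = 0.727 × 100 = 72.7 mol/s = 1ξ₁ + 2ξ₂.
Selectivity: 1ξ₁ / (1ξ₂) = 2.27 → ξ₁ = 2.27 ξ₂.
Substitute: (1·2.27 + 2) ξ₂ = 72.7 → ξ₂ = 17.03 mol/s, ξ₁ = 38.65 mol/s.
Outlet amounts (n = n₀ + Σ ν·ξ):
  G: 100 − 1(38.65) − 2(17.03) = 27.3
  F: 325 − 3(38.65) − 3(17.03) = 158
  H: 0 + 1(38.65) = 38.65
  D: 0 + 1(17.03) = 17.03

17 mol/s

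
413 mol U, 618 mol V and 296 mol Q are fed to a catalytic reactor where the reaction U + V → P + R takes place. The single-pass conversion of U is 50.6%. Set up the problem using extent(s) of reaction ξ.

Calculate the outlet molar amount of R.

U reacted = 0.506 × 413 = 209 mol; ν_U = −1, so ξ = 209/1 = 209 mol.
Outlet amounts (n = n₀ + ν ξ):
  U: 413 − 1(209) = 204
  V: 618 − 1(209) = 409
  P: 0 + 1(209) = 209
  R: 0 + 1(209) = 209
  Q: 296 (inert)

209 mol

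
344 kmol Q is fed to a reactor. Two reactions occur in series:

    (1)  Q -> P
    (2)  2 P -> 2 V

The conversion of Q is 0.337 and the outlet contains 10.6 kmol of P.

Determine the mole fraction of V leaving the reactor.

Conversion of Q: Q consumed = 1ξ₁ = 0.337 × 344 → ξ₁ = 115.9 kmol.
P balance: n_P = 0 + 1ξ₁ − 2ξ₂ = 10.6 → ξ₂ = (1·115.9 − 10.6)/2 = 52.66 kmol.
Outlet amounts (n = n₀ + Σ ν·ξ):
  Q: 344 − 1(115.9) = 228.1
  P: 0 + 1(115.9) − 2(52.66) = 10.6
  V: 0 + 2(52.66) = 105.3
Total out = 344 kmol; y_V = 105.3 / 344 = 0.3062.

0.306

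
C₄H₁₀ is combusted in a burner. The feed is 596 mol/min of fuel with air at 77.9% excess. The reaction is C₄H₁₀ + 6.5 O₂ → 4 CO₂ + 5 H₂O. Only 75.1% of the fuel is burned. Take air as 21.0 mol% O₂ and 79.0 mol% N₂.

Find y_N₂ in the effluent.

Stoichiometric O₂ = 6.5 × 596 = 3874 mol/min; O₂ fed = 3874 × 1.779 = 6892 mol/min.
N₂ fed = 6892 × 79/21 = 25930 mol/min.
Fuel reacted = 0.751 × 596 → ξ = 447.6 mol/min.
Outlet (n = n₀ + ν ξ):
  C₄H₁₀: 596 − 1(447.6) = 148.4
  O₂: 6892 − 6.5(447.6) = 3982
  N₂: 25930 (inert)
  CO₂: 0 + 4(447.6) = 1790
  H₂O: 0 + 5(447.6) = 2238
Total out = 34090 mol/min; y_N₂ = 25930 / 34090 = 0.7606.

0.761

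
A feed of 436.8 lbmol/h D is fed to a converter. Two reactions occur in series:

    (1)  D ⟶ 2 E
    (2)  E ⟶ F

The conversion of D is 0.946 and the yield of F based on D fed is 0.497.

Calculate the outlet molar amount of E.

609 lbmol/h

Conversion of D: D consumed = 1ξ₁ = 0.946 × 436.8 → ξ₁ = 413.2 lbmol/h.
Yield of F: 1ξ₂ / 436.8 = 0.497 → ξ₂ = 217.1 lbmol/h.
Outlet amounts (n = n₀ + Σ ν·ξ):
  D: 436.8 − 1(413.2) = 23.59
  E: 0 + 2(413.2) − 1(217.1) = 609.3
  F: 0 + 1(217.1) = 217.1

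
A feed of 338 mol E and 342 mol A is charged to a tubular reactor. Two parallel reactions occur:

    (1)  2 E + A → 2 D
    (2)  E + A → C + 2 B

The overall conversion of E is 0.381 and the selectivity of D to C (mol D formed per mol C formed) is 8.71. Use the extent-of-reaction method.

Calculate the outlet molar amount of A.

271 mol

Conversion of E: E consumed = 0.381 × 338 = 128.8 mol = 2ξ₁ + 1ξ₂.
Selectivity: 2ξ₁ / (1ξ₂) = 8.71 → ξ₁ = 4.355 ξ₂.
Substitute: (2·4.355 + 1) ξ₂ = 128.8 → ξ₂ = 13.26 mol, ξ₁ = 57.76 mol.
Outlet amounts (n = n₀ + Σ ν·ξ):
  E: 338 − 2(57.76) − 1(13.26) = 209.2
  A: 342 − 1(57.76) − 1(13.26) = 271
  D: 0 + 2(57.76) = 115.5
  C: 0 + 1(13.26) = 13.26
  B: 0 + 2(13.26) = 26.52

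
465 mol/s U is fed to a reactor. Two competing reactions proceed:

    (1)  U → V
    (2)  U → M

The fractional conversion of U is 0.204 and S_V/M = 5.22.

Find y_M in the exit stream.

Conversion of U: U consumed = 0.204 × 465 = 94.86 mol/s = 1ξ₁ + 1ξ₂.
Selectivity: 1ξ₁ / (1ξ₂) = 5.22 → ξ₁ = 5.22 ξ₂.
Substitute: (1·5.22 + 1) ξ₂ = 94.86 → ξ₂ = 15.25 mol/s, ξ₁ = 79.61 mol/s.
Outlet amounts (n = n₀ + Σ ν·ξ):
  U: 465 − 1(79.61) − 1(15.25) = 370.1
  V: 0 + 1(79.61) = 79.61
  M: 0 + 1(15.25) = 15.25
Total out = 465 mol/s; y_M = 15.25 / 465 = 0.0328.

0.0328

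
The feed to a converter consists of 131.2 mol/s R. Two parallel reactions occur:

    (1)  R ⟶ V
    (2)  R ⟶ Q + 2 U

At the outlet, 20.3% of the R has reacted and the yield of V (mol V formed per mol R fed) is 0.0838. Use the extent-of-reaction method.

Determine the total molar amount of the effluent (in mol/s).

Yield of V: 1ξ₁ / 131.2 = 0.0838 → ξ₁ = 10.99 mol/s.
Conversion of R: 1ξ₁ + 1ξ₂ = 0.203 × 131.2 = 26.63 → ξ₂ = 15.64 mol/s.
Outlet amounts (n = n₀ + Σ ν·ξ):
  R: 131.2 − 1(10.99) − 1(15.64) = 104.6
  V: 0 + 1(10.99) = 10.99
  Q: 0 + 1(15.64) = 15.64
  U: 0 + 2(15.64) = 31.28
Total out = 104.6 + 10.99 + 15.64 + 31.28 = 162.5 mol/s.

162 mol/s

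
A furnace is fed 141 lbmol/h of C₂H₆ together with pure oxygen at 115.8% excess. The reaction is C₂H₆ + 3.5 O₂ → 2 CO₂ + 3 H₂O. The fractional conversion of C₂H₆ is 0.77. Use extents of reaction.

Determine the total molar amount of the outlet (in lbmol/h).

1260 lbmol/h

Stoichiometric O₂ = 3.5 × 141 = 493.5 lbmol/h; O₂ fed = 493.5 × 2.158 = 1065 lbmol/h.
Fuel reacted = 0.77 × 141 → ξ = 108.6 lbmol/h.
Outlet (n = n₀ + ν ξ):
  C₂H₆: 141 − 1(108.6) = 32.43
  O₂: 1065 − 3.5(108.6) = 685
  CO₂: 0 + 2(108.6) = 217.1
  H₂O: 0 + 3(108.6) = 325.7
Total out = 32.43 + 685 + 217.1 + 325.7 = 1260 lbmol/h.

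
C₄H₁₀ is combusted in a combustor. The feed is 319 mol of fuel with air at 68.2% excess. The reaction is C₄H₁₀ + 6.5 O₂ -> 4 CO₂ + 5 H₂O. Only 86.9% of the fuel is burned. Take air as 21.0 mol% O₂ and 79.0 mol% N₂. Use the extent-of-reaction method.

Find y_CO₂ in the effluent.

Stoichiometric O₂ = 6.5 × 319 = 2074 mol; O₂ fed = 2074 × 1.682 = 3488 mol.
N₂ fed = 3488 × 79/21 = 13120 mol.
Fuel reacted = 0.869 × 319 → ξ = 277.2 mol.
Outlet (n = n₀ + ν ξ):
  C₄H₁₀: 319 − 1(277.2) = 41.79
  O₂: 3488 − 6.5(277.2) = 1686
  N₂: 13120 (inert)
  CO₂: 0 + 4(277.2) = 1109
  H₂O: 0 + 5(277.2) = 1386
Total out = 17340 mol; y_CO₂ = 1109 / 17340 = 0.06394.

0.0639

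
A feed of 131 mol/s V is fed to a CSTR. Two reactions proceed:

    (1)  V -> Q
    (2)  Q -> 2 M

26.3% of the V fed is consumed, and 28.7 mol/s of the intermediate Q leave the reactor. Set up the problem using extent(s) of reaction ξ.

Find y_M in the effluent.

Conversion of V: V consumed = 1ξ₁ = 0.263 × 131 → ξ₁ = 34.45 mol/s.
Q balance: n_Q = 0 + 1ξ₁ − 1ξ₂ = 28.7 → ξ₂ = (1·34.45 − 28.7)/1 = 5.753 mol/s.
Outlet amounts (n = n₀ + Σ ν·ξ):
  V: 131 − 1(34.45) = 96.55
  Q: 0 + 1(34.45) − 1(5.753) = 28.7
  M: 0 + 2(5.753) = 11.51
Total out = 136.8 mol/s; y_M = 11.51 / 136.8 = 0.08414.

0.0841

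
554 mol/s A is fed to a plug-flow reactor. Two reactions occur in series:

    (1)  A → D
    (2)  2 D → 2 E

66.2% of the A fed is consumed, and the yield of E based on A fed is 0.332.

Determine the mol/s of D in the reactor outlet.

183 mol/s

Conversion of A: A consumed = 1ξ₁ = 0.662 × 554 → ξ₁ = 366.7 mol/s.
Yield of E: 2ξ₂ / 554 = 0.332 → ξ₂ = 91.96 mol/s.
Outlet amounts (n = n₀ + Σ ν·ξ):
  A: 554 − 1(366.7) = 187.3
  D: 0 + 1(366.7) − 2(91.96) = 182.8
  E: 0 + 2(91.96) = 183.9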